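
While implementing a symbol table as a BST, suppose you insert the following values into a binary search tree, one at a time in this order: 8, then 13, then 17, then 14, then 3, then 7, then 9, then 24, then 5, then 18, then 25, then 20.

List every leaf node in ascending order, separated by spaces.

Insert 8: tree is empty, so 8 becomes the root.
Insert 13: 13 > 8 → go right. Place as right child of 8.
Insert 17: 17 > 8 → go right; 17 > 13 → go right. Place as right child of 13.
Insert 14: 14 > 8 → go right; 14 > 13 → go right; 14 < 17 → go left. Place as left child of 17.
Insert 3: 3 < 8 → go left. Place as left child of 8.
Insert 7: 7 < 8 → go left; 7 > 3 → go right. Place as right child of 3.
Insert 9: 9 > 8 → go right; 9 < 13 → go left. Place as left child of 13.
Insert 24: 24 > 8 → go right; 24 > 13 → go right; 24 > 17 → go right. Place as right child of 17.
Insert 5: 5 < 8 → go left; 5 > 3 → go right; 5 < 7 → go left. Place as left child of 7.
Insert 18: 18 > 8 → go right; 18 > 13 → go right; 18 > 17 → go right; 18 < 24 → go left. Place as left child of 24.
Insert 25: 25 > 8 → go right; 25 > 13 → go right; 25 > 17 → go right; 25 > 24 → go right. Place as right child of 24.
Insert 20: 20 > 8 → go right; 20 > 13 → go right; 20 > 17 → go right; 20 < 24 → go left; 20 > 18 → go right. Place as right child of 18.

5 9 14 20 25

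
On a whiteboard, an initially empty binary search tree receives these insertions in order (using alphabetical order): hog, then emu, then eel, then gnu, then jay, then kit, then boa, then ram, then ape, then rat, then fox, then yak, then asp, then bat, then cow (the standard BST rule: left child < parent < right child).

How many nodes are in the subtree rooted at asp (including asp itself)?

Insert hog: tree is empty, so hog becomes the root.
Insert emu: emu < hog → go left. Place as left child of hog.
Insert eel: eel < hog → go left; eel < emu → go left. Place as left child of emu.
Insert gnu: gnu < hog → go left; gnu > emu → go right. Place as right child of emu.
Insert jay: jay > hog → go right. Place as right child of hog.
Insert kit: kit > hog → go right; kit > jay → go right. Place as right child of jay.
Insert boa: boa < hog → go left; boa < emu → go left; boa < eel → go left. Place as left child of eel.
Insert ram: ram > hog → go right; ram > jay → go right; ram > kit → go right. Place as right child of kit.
Insert ape: ape < hog → go left; ape < emu → go left; ape < eel → go left; ape < boa → go left. Place as left child of boa.
Insert rat: rat > hog → go right; rat > jay → go right; rat > kit → go right; rat > ram → go right. Place as right child of ram.
Insert fox: fox < hog → go left; fox > emu → go right; fox < gnu → go left. Place as left child of gnu.
Insert yak: yak > hog → go right; yak > jay → go right; yak > kit → go right; yak > ram → go right; yak > rat → go right. Place as right child of rat.
Insert asp: asp < hog → go left; asp < emu → go left; asp < eel → go left; asp < boa → go left; asp > ape → go right. Place as right child of ape.
Insert bat: bat < hog → go left; bat < emu → go left; bat < eel → go left; bat < boa → go left; bat > ape → go right; bat > asp → go right. Place as right child of asp.
Insert cow: cow < hog → go left; cow < emu → go left; cow < eel → go left; cow > boa → go right. Place as right child of boa.

Subtree rooted at asp contains: asp, bat — 2 nodes.

2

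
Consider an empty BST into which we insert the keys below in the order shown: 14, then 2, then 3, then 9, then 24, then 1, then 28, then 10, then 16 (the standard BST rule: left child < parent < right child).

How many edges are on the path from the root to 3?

2

Insert 14: tree is empty, so 14 becomes the root.
Insert 2: 2 < 14 → go left. Place as left child of 14.
Insert 3: 3 < 14 → go left; 3 > 2 → go right. Place as right child of 2.
Insert 9: 9 < 14 → go left; 9 > 2 → go right; 9 > 3 → go right. Place as right child of 3.
Insert 24: 24 > 14 → go right. Place as right child of 14.
Insert 1: 1 < 14 → go left; 1 < 2 → go left. Place as left child of 2.
Insert 28: 28 > 14 → go right; 28 > 24 → go right. Place as right child of 24.
Insert 10: 10 < 14 → go left; 10 > 2 → go right; 10 > 3 → go right; 10 > 9 → go right. Place as right child of 9.
Insert 16: 16 > 14 → go right; 16 < 24 → go left. Place as left child of 24.

Path to 3: 14 → 2 → 3, which is 2 edges.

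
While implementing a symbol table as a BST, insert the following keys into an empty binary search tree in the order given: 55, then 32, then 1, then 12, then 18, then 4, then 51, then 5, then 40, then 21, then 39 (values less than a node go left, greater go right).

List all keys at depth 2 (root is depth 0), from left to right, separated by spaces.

1 51

55: root
32: left child of 55 (depth 1)
1: left child of 32 (depth 2)
12: right child of 1 (depth 3)
18: right child of 12 (depth 4)
4: left child of 12 (depth 4)
51: right child of 32 (depth 2)
5: right child of 4 (depth 5)
40: left child of 51 (depth 3)
21: right child of 18 (depth 5)
39: left child of 40 (depth 4)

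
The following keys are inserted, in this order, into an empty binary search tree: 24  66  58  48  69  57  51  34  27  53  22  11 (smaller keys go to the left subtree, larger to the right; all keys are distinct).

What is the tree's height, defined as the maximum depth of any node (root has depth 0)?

24: root
66: right child of 24 (depth 1)
58: left child of 66 (depth 2)
48: left child of 58 (depth 3)
69: right child of 66 (depth 2)
57: right child of 48 (depth 4)
51: left child of 57 (depth 5)
34: left child of 48 (depth 4)
27: left child of 34 (depth 5)
53: right child of 51 (depth 6)
22: left child of 24 (depth 1)
11: left child of 22 (depth 2)

The deepest node is 53 at depth 6.

6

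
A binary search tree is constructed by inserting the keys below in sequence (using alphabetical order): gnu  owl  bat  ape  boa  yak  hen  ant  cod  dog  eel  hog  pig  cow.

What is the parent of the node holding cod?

gnu: root
owl: right child of gnu (depth 1)
bat: left child of gnu (depth 1)
ape: left child of bat (depth 2)
boa: right child of bat (depth 2)
yak: right child of owl (depth 2)
hen: left child of owl (depth 2)
ant: left child of ape (depth 3)
cod: right child of boa (depth 3)
dog: right child of cod (depth 4)
eel: right child of dog (depth 5)
hog: right child of hen (depth 3)
pig: left child of yak (depth 3)
cow: left child of dog (depth 5)

boa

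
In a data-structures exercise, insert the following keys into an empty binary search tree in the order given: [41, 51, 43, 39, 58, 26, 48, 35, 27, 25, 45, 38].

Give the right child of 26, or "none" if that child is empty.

35

41: root
51: right child of 41 (depth 1)
43: left child of 51 (depth 2)
39: left child of 41 (depth 1)
58: right child of 51 (depth 2)
26: left child of 39 (depth 2)
48: right child of 43 (depth 3)
35: right child of 26 (depth 3)
27: left child of 35 (depth 4)
25: left child of 26 (depth 3)
45: left child of 48 (depth 4)
38: right child of 35 (depth 4)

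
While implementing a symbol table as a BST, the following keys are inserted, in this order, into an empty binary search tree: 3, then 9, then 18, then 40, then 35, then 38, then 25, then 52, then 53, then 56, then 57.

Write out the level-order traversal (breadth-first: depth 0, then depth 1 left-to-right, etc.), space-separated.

3 9 18 40 35 52 25 38 53 56 57

3: root
9: right child of 3 (depth 1)
18: right child of 9 (depth 2)
40: right child of 18 (depth 3)
35: left child of 40 (depth 4)
38: right child of 35 (depth 5)
25: left child of 35 (depth 5)
52: right child of 40 (depth 4)
53: right child of 52 (depth 5)
56: right child of 53 (depth 6)
57: right child of 56 (depth 7)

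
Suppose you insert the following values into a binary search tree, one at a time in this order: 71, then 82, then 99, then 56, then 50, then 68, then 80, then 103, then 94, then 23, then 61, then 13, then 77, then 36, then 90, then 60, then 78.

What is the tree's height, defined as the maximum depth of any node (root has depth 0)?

71: root
82: right child of 71 (depth 1)
99: right child of 82 (depth 2)
56: left child of 71 (depth 1)
50: left child of 56 (depth 2)
68: right child of 56 (depth 2)
80: left child of 82 (depth 2)
103: right child of 99 (depth 3)
94: left child of 99 (depth 3)
23: left child of 50 (depth 3)
61: left child of 68 (depth 3)
13: left child of 23 (depth 4)
77: left child of 80 (depth 3)
36: right child of 23 (depth 4)
90: left child of 94 (depth 4)
60: left child of 61 (depth 4)
78: right child of 77 (depth 4)

The deepest node is 13 at depth 4.

4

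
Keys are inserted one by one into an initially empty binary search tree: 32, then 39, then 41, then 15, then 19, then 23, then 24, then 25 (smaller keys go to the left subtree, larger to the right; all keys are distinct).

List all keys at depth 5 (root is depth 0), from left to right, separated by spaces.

Resulting structure (node: left, right):
  32: L=15, R=39
  39: L=–, R=41
  41: L=–, R=–
  15: L=–, R=19
  19: L=–, R=23
  23: L=–, R=24
  24: L=–, R=25
  25: L=–, R=–

25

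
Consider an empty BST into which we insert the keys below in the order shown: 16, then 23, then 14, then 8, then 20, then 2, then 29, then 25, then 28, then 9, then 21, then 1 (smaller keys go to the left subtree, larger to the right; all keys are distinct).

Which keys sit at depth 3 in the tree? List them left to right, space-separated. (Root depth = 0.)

2 9 21 25

Insert 16: tree is empty, so 16 becomes the root.
Insert 23: 23 > 16 → go right. Place as right child of 16.
Insert 14: 14 < 16 → go left. Place as left child of 16.
Insert 8: 8 < 16 → go left; 8 < 14 → go left. Place as left child of 14.
Insert 20: 20 > 16 → go right; 20 < 23 → go left. Place as left child of 23.
Insert 2: 2 < 16 → go left; 2 < 14 → go left; 2 < 8 → go left. Place as left child of 8.
Insert 29: 29 > 16 → go right; 29 > 23 → go right. Place as right child of 23.
Insert 25: 25 > 16 → go right; 25 > 23 → go right; 25 < 29 → go left. Place as left child of 29.
Insert 28: 28 > 16 → go right; 28 > 23 → go right; 28 < 29 → go left; 28 > 25 → go right. Place as right child of 25.
Insert 9: 9 < 16 → go left; 9 < 14 → go left; 9 > 8 → go right. Place as right child of 8.
Insert 21: 21 > 16 → go right; 21 < 23 → go left; 21 > 20 → go right. Place as right child of 20.
Insert 1: 1 < 16 → go left; 1 < 14 → go left; 1 < 8 → go left; 1 < 2 → go left. Place as left child of 2.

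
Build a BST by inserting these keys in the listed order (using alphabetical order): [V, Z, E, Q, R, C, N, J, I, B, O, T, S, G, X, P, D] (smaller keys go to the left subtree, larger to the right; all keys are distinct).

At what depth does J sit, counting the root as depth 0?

4

Resulting structure (node: left, right):
  V: L=E, R=Z
  Z: L=X, R=–
  E: L=C, R=Q
  Q: L=N, R=R
  R: L=–, R=T
  C: L=B, R=D
  N: L=J, R=O
  J: L=I, R=–
  I: L=G, R=–
  B: L=–, R=–
  O: L=–, R=P
  T: L=S, R=–
  S: L=–, R=–
  G: L=–, R=–
  X: L=–, R=–
  P: L=–, R=–
  D: L=–, R=–

Path to J: V → E → Q → N → J, which is 4 edges.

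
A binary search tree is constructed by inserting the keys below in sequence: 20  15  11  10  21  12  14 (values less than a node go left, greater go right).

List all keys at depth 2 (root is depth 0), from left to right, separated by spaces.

20: root
15: left child of 20 (depth 1)
11: left child of 15 (depth 2)
10: left child of 11 (depth 3)
21: right child of 20 (depth 1)
12: right child of 11 (depth 3)
14: right child of 12 (depth 4)

11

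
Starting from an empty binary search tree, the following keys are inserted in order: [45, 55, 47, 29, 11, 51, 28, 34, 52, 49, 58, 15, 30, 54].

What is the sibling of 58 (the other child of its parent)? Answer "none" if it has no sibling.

47

Insert 45: tree is empty, so 45 becomes the root.
Insert 55: 55 > 45 → go right. Place as right child of 45.
Insert 47: 47 > 45 → go right; 47 < 55 → go left. Place as left child of 55.
Insert 29: 29 < 45 → go left. Place as left child of 45.
Insert 11: 11 < 45 → go left; 11 < 29 → go left. Place as left child of 29.
Insert 51: 51 > 45 → go right; 51 < 55 → go left; 51 > 47 → go right. Place as right child of 47.
Insert 28: 28 < 45 → go left; 28 < 29 → go left; 28 > 11 → go right. Place as right child of 11.
Insert 34: 34 < 45 → go left; 34 > 29 → go right. Place as right child of 29.
Insert 52: 52 > 45 → go right; 52 < 55 → go left; 52 > 47 → go right; 52 > 51 → go right. Place as right child of 51.
Insert 49: 49 > 45 → go right; 49 < 55 → go left; 49 > 47 → go right; 49 < 51 → go left. Place as left child of 51.
Insert 58: 58 > 45 → go right; 58 > 55 → go right. Place as right child of 55.
Insert 15: 15 < 45 → go left; 15 < 29 → go left; 15 > 11 → go right; 15 < 28 → go left. Place as left child of 28.
Insert 30: 30 < 45 → go left; 30 > 29 → go right; 30 < 34 → go left. Place as left child of 34.
Insert 54: 54 > 45 → go right; 54 < 55 → go left; 54 > 47 → go right; 54 > 51 → go right; 54 > 52 → go right. Place as right child of 52.

58's parent is 55; the other child of 55 is 47.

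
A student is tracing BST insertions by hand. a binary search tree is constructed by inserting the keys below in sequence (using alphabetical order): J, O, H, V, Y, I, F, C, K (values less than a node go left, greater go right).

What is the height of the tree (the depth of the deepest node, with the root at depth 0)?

3

Resulting structure (node: left, right):
  J: L=H, R=O
  O: L=K, R=V
  H: L=F, R=I
  V: L=–, R=Y
  Y: L=–, R=–
  I: L=–, R=–
  F: L=C, R=–
  C: L=–, R=–
  K: L=–, R=–

The deepest node is Y at depth 3.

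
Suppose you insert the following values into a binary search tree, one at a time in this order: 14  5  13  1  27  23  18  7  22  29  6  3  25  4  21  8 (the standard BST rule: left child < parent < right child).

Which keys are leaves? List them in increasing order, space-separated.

4 6 8 21 25 29

Resulting structure (node: left, right):
  14: L=5, R=27
  5: L=1, R=13
  13: L=7, R=–
  1: L=–, R=3
  27: L=23, R=29
  23: L=18, R=25
  18: L=–, R=22
  7: L=6, R=8
  22: L=21, R=–
  29: L=–, R=–
  6: L=–, R=–
  3: L=–, R=4
  25: L=–, R=–
  4: L=–, R=–
  21: L=–, R=–
  8: L=–, R=–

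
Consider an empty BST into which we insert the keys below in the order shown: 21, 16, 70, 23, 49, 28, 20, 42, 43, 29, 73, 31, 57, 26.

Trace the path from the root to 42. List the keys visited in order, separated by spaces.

21: root
16: left child of 21 (depth 1)
70: right child of 21 (depth 1)
23: left child of 70 (depth 2)
49: right child of 23 (depth 3)
28: left child of 49 (depth 4)
20: right child of 16 (depth 2)
42: right child of 28 (depth 5)
43: right child of 42 (depth 6)
29: left child of 42 (depth 6)
73: right child of 70 (depth 2)
31: right child of 29 (depth 7)
57: right child of 49 (depth 4)
26: left child of 28 (depth 5)

21 70 23 49 28 42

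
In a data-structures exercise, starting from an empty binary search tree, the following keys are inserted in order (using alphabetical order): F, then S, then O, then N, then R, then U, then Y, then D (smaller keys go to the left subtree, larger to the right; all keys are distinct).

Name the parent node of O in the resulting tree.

S

Resulting structure (node: left, right):
  F: L=D, R=S
  S: L=O, R=U
  O: L=N, R=R
  N: L=–, R=–
  R: L=–, R=–
  U: L=–, R=Y
  Y: L=–, R=–
  D: L=–, R=–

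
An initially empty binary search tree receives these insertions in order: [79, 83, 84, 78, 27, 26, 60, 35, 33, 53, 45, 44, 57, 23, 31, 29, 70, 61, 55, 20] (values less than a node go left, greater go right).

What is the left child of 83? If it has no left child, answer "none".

79: root
83: right child of 79 (depth 1)
84: right child of 83 (depth 2)
78: left child of 79 (depth 1)
27: left child of 78 (depth 2)
26: left child of 27 (depth 3)
60: right child of 27 (depth 3)
35: left child of 60 (depth 4)
33: left child of 35 (depth 5)
53: right child of 35 (depth 5)
45: left child of 53 (depth 6)
44: left child of 45 (depth 7)
57: right child of 53 (depth 6)
23: left child of 26 (depth 4)
31: left child of 33 (depth 6)
29: left child of 31 (depth 7)
70: right child of 60 (depth 4)
61: left child of 70 (depth 5)
55: left child of 57 (depth 7)
20: left child of 23 (depth 5)

none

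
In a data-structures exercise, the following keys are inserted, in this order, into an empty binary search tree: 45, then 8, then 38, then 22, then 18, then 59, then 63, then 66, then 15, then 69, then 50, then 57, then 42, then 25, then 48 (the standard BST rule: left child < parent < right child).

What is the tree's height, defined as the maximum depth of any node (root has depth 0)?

45: root
8: left child of 45 (depth 1)
38: right child of 8 (depth 2)
22: left child of 38 (depth 3)
18: left child of 22 (depth 4)
59: right child of 45 (depth 1)
63: right child of 59 (depth 2)
66: right child of 63 (depth 3)
15: left child of 18 (depth 5)
69: right child of 66 (depth 4)
50: left child of 59 (depth 2)
57: right child of 50 (depth 3)
42: right child of 38 (depth 3)
25: right child of 22 (depth 4)
48: left child of 50 (depth 3)

The deepest node is 15 at depth 5.

5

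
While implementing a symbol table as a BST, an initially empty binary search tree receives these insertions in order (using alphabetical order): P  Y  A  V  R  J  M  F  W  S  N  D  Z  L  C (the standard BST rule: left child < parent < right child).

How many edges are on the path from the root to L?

4

Insert P: tree is empty, so P becomes the root.
Insert Y: Y > P → go right. Place as right child of P.
Insert A: A < P → go left. Place as left child of P.
Insert V: V > P → go right; V < Y → go left. Place as left child of Y.
Insert R: R > P → go right; R < Y → go left; R < V → go left. Place as left child of V.
Insert J: J < P → go left; J > A → go right. Place as right child of A.
Insert M: M < P → go left; M > A → go right; M > J → go right. Place as right child of J.
Insert F: F < P → go left; F > A → go right; F < J → go left. Place as left child of J.
Insert W: W > P → go right; W < Y → go left; W > V → go right. Place as right child of V.
Insert S: S > P → go right; S < Y → go left; S < V → go left; S > R → go right. Place as right child of R.
Insert N: N < P → go left; N > A → go right; N > J → go right; N > M → go right. Place as right child of M.
Insert D: D < P → go left; D > A → go right; D < J → go left; D < F → go left. Place as left child of F.
Insert Z: Z > P → go right; Z > Y → go right. Place as right child of Y.
Insert L: L < P → go left; L > A → go right; L > J → go right; L < M → go left. Place as left child of M.
Insert C: C < P → go left; C > A → go right; C < J → go left; C < F → go left; C < D → go left. Place as left child of D.

Path to L: P → A → J → M → L, which is 4 edges.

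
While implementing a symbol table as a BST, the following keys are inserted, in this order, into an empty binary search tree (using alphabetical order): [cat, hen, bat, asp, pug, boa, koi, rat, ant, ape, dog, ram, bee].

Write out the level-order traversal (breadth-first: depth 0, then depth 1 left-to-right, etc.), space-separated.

cat bat hen asp boa dog pug ant bee koi rat ape ram

Resulting structure (node: left, right):
  cat: L=bat, R=hen
  hen: L=dog, R=pug
  bat: L=asp, R=boa
  asp: L=ant, R=–
  pug: L=koi, R=rat
  boa: L=bee, R=–
  koi: L=–, R=–
  rat: L=ram, R=–
  ant: L=–, R=ape
  ape: L=–, R=–
  dog: L=–, R=–
  ram: L=–, R=–
  bee: L=–, R=–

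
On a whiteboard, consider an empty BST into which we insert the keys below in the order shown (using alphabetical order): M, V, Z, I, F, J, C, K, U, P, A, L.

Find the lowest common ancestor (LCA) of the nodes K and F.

M: root
V: right child of M (depth 1)
Z: right child of V (depth 2)
I: left child of M (depth 1)
F: left child of I (depth 2)
J: right child of I (depth 2)
C: left child of F (depth 3)
K: right child of J (depth 3)
U: left child of V (depth 2)
P: left child of U (depth 3)
A: left child of C (depth 4)
L: right child of K (depth 4)

Path to K: M → I → J → K
Path to F: M → I → F
The paths share a prefix ending at I, then split left and right.

I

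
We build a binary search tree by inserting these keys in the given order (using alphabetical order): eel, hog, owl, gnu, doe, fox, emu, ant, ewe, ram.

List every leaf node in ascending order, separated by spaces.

eel: root
hog: right child of eel (depth 1)
owl: right child of hog (depth 2)
gnu: left child of hog (depth 2)
doe: left child of eel (depth 1)
fox: left child of gnu (depth 3)
emu: left child of fox (depth 4)
ant: left child of doe (depth 2)
ewe: right child of emu (depth 5)
ram: right child of owl (depth 3)

ant ewe ram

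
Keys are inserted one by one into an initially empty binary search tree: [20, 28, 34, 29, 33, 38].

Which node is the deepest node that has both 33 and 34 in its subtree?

20: root
28: right child of 20 (depth 1)
34: right child of 28 (depth 2)
29: left child of 34 (depth 3)
33: right child of 29 (depth 4)
38: right child of 34 (depth 3)

Path to 33: 20 → 28 → 34 → 29 → 33
Path to 34: 20 → 28 → 34
34 lies on both paths and is an ancestor of the other node.

34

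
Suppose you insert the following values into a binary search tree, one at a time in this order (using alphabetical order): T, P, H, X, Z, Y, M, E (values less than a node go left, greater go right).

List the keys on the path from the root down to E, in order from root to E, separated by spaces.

Insert T: tree is empty, so T becomes the root.
Insert P: P < T → go left. Place as left child of T.
Insert H: H < T → go left; H < P → go left. Place as left child of P.
Insert X: X > T → go right. Place as right child of T.
Insert Z: Z > T → go right; Z > X → go right. Place as right child of X.
Insert Y: Y > T → go right; Y > X → go right; Y < Z → go left. Place as left child of Z.
Insert M: M < T → go left; M < P → go left; M > H → go right. Place as right child of H.
Insert E: E < T → go left; E < P → go left; E < H → go left. Place as left child of H.

T P H E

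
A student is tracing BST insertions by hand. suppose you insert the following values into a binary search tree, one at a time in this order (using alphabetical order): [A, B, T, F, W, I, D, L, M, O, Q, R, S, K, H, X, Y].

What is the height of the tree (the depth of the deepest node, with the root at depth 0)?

Resulting structure (node: left, right):
  A: L=–, R=B
  B: L=–, R=T
  T: L=F, R=W
  F: L=D, R=I
  W: L=–, R=X
  I: L=H, R=L
  D: L=–, R=–
  L: L=K, R=M
  M: L=–, R=O
  O: L=–, R=Q
  Q: L=–, R=R
  R: L=–, R=S
  S: L=–, R=–
  K: L=–, R=–
  H: L=–, R=–
  X: L=–, R=Y
  Y: L=–, R=–

The deepest node is S at depth 10.

10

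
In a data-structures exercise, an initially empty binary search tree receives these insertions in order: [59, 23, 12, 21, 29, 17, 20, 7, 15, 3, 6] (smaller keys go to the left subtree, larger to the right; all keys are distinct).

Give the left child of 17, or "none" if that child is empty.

15

59: root
23: left child of 59 (depth 1)
12: left child of 23 (depth 2)
21: right child of 12 (depth 3)
29: right child of 23 (depth 2)
17: left child of 21 (depth 4)
20: right child of 17 (depth 5)
7: left child of 12 (depth 3)
15: left child of 17 (depth 5)
3: left child of 7 (depth 4)
6: right child of 3 (depth 5)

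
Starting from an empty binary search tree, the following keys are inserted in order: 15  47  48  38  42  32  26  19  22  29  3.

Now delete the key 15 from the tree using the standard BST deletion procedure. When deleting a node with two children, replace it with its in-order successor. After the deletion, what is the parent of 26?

Insert 15: tree is empty, so 15 becomes the root.
Insert 47: 47 > 15 → go right. Place as right child of 15.
Insert 48: 48 > 15 → go right; 48 > 47 → go right. Place as right child of 47.
Insert 38: 38 > 15 → go right; 38 < 47 → go left. Place as left child of 47.
Insert 42: 42 > 15 → go right; 42 < 47 → go left; 42 > 38 → go right. Place as right child of 38.
Insert 32: 32 > 15 → go right; 32 < 47 → go left; 32 < 38 → go left. Place as left child of 38.
Insert 26: 26 > 15 → go right; 26 < 47 → go left; 26 < 38 → go left; 26 < 32 → go left. Place as left child of 32.
Insert 19: 19 > 15 → go right; 19 < 47 → go left; 19 < 38 → go left; 19 < 32 → go left; 19 < 26 → go left. Place as left child of 26.
Insert 22: 22 > 15 → go right; 22 < 47 → go left; 22 < 38 → go left; 22 < 32 → go left; 22 < 26 → go left; 22 > 19 → go right. Place as right child of 19.
Insert 29: 29 > 15 → go right; 29 < 47 → go left; 29 < 38 → go left; 29 < 32 → go left; 29 > 26 → go right. Place as right child of 26.
Insert 3: 3 < 15 → go left. Place as left child of 15.

Delete 15 (two children — replace with in-order successor).
After deletion, 26's parent is 32.

32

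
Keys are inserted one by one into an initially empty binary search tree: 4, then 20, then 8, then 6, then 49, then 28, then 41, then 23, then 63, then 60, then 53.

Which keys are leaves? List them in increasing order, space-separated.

6 23 41 53

Insert 4: tree is empty, so 4 becomes the root.
Insert 20: 20 > 4 → go right. Place as right child of 4.
Insert 8: 8 > 4 → go right; 8 < 20 → go left. Place as left child of 20.
Insert 6: 6 > 4 → go right; 6 < 20 → go left; 6 < 8 → go left. Place as left child of 8.
Insert 49: 49 > 4 → go right; 49 > 20 → go right. Place as right child of 20.
Insert 28: 28 > 4 → go right; 28 > 20 → go right; 28 < 49 → go left. Place as left child of 49.
Insert 41: 41 > 4 → go right; 41 > 20 → go right; 41 < 49 → go left; 41 > 28 → go right. Place as right child of 28.
Insert 23: 23 > 4 → go right; 23 > 20 → go right; 23 < 49 → go left; 23 < 28 → go left. Place as left child of 28.
Insert 63: 63 > 4 → go right; 63 > 20 → go right; 63 > 49 → go right. Place as right child of 49.
Insert 60: 60 > 4 → go right; 60 > 20 → go right; 60 > 49 → go right; 60 < 63 → go left. Place as left child of 63.
Insert 53: 53 > 4 → go right; 53 > 20 → go right; 53 > 49 → go right; 53 < 63 → go left; 53 < 60 → go left. Place as left child of 60.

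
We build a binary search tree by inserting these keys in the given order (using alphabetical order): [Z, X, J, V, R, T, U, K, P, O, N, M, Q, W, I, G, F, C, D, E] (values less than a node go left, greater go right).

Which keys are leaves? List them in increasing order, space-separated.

Z: root
X: left child of Z (depth 1)
J: left child of X (depth 2)
V: right child of J (depth 3)
R: left child of V (depth 4)
T: right child of R (depth 5)
U: right child of T (depth 6)
K: left child of R (depth 5)
P: right child of K (depth 6)
O: left child of P (depth 7)
N: left child of O (depth 8)
M: left child of N (depth 9)
Q: right child of P (depth 7)
W: right child of V (depth 4)
I: left child of J (depth 3)
G: left child of I (depth 4)
F: left child of G (depth 5)
C: left child of F (depth 6)
D: right child of C (depth 7)
E: right child of D (depth 8)

E M Q U W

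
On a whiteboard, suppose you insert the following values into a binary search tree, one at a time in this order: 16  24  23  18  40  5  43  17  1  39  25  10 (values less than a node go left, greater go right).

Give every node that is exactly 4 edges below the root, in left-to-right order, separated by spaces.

17 25

16: root
24: right child of 16 (depth 1)
23: left child of 24 (depth 2)
18: left child of 23 (depth 3)
40: right child of 24 (depth 2)
5: left child of 16 (depth 1)
43: right child of 40 (depth 3)
17: left child of 18 (depth 4)
1: left child of 5 (depth 2)
39: left child of 40 (depth 3)
25: left child of 39 (depth 4)
10: right child of 5 (depth 2)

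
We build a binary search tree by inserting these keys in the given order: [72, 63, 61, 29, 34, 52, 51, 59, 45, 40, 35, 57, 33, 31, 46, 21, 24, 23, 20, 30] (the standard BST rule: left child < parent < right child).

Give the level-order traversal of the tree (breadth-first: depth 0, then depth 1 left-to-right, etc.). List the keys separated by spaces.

72 63 61 29 21 34 20 24 33 52 23 31 51 59 30 45 57 40 46 35

72: root
63: left child of 72 (depth 1)
61: left child of 63 (depth 2)
29: left child of 61 (depth 3)
34: right child of 29 (depth 4)
52: right child of 34 (depth 5)
51: left child of 52 (depth 6)
59: right child of 52 (depth 6)
45: left child of 51 (depth 7)
40: left child of 45 (depth 8)
35: left child of 40 (depth 9)
57: left child of 59 (depth 7)
33: left child of 34 (depth 5)
31: left child of 33 (depth 6)
46: right child of 45 (depth 8)
21: left child of 29 (depth 4)
24: right child of 21 (depth 5)
23: left child of 24 (depth 6)
20: left child of 21 (depth 5)
30: left child of 31 (depth 7)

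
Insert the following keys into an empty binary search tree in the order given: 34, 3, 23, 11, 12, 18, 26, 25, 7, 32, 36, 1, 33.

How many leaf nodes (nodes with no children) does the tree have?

6

Insert 34: tree is empty, so 34 becomes the root.
Insert 3: 3 < 34 → go left. Place as left child of 34.
Insert 23: 23 < 34 → go left; 23 > 3 → go right. Place as right child of 3.
Insert 11: 11 < 34 → go left; 11 > 3 → go right; 11 < 23 → go left. Place as left child of 23.
Insert 12: 12 < 34 → go left; 12 > 3 → go right; 12 < 23 → go left; 12 > 11 → go right. Place as right child of 11.
Insert 18: 18 < 34 → go left; 18 > 3 → go right; 18 < 23 → go left; 18 > 11 → go right; 18 > 12 → go right. Place as right child of 12.
Insert 26: 26 < 34 → go left; 26 > 3 → go right; 26 > 23 → go right. Place as right child of 23.
Insert 25: 25 < 34 → go left; 25 > 3 → go right; 25 > 23 → go right; 25 < 26 → go left. Place as left child of 26.
Insert 7: 7 < 34 → go left; 7 > 3 → go right; 7 < 23 → go left; 7 < 11 → go left. Place as left child of 11.
Insert 32: 32 < 34 → go left; 32 > 3 → go right; 32 > 23 → go right; 32 > 26 → go right. Place as right child of 26.
Insert 36: 36 > 34 → go right. Place as right child of 34.
Insert 1: 1 < 34 → go left; 1 < 3 → go left. Place as left child of 3.
Insert 33: 33 < 34 → go left; 33 > 3 → go right; 33 > 23 → go right; 33 > 26 → go right; 33 > 32 → go right. Place as right child of 32.

Leaves: 1, 7, 18, 25, 33, 36 — 6 in total.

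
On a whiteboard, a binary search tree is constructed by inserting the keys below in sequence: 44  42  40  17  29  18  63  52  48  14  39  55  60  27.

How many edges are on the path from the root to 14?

4

44: root
42: left child of 44 (depth 1)
40: left child of 42 (depth 2)
17: left child of 40 (depth 3)
29: right child of 17 (depth 4)
18: left child of 29 (depth 5)
63: right child of 44 (depth 1)
52: left child of 63 (depth 2)
48: left child of 52 (depth 3)
14: left child of 17 (depth 4)
39: right child of 29 (depth 5)
55: right child of 52 (depth 3)
60: right child of 55 (depth 4)
27: right child of 18 (depth 6)

Path to 14: 44 → 42 → 40 → 17 → 14, which is 4 edges.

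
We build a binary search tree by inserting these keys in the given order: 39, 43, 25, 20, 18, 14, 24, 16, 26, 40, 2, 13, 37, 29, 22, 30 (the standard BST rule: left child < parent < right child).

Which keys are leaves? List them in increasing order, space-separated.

13 16 22 30 40

39: root
43: right child of 39 (depth 1)
25: left child of 39 (depth 1)
20: left child of 25 (depth 2)
18: left child of 20 (depth 3)
14: left child of 18 (depth 4)
24: right child of 20 (depth 3)
16: right child of 14 (depth 5)
26: right child of 25 (depth 2)
40: left child of 43 (depth 2)
2: left child of 14 (depth 5)
13: right child of 2 (depth 6)
37: right child of 26 (depth 3)
29: left child of 37 (depth 4)
22: left child of 24 (depth 4)
30: right child of 29 (depth 5)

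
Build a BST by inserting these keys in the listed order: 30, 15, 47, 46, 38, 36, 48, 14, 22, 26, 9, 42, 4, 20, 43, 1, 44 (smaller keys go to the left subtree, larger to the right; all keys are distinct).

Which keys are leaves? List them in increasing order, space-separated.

1 20 26 36 44 48

30: root
15: left child of 30 (depth 1)
47: right child of 30 (depth 1)
46: left child of 47 (depth 2)
38: left child of 46 (depth 3)
36: left child of 38 (depth 4)
48: right child of 47 (depth 2)
14: left child of 15 (depth 2)
22: right child of 15 (depth 2)
26: right child of 22 (depth 3)
9: left child of 14 (depth 3)
42: right child of 38 (depth 4)
4: left child of 9 (depth 4)
20: left child of 22 (depth 3)
43: right child of 42 (depth 5)
1: left child of 4 (depth 5)
44: right child of 43 (depth 6)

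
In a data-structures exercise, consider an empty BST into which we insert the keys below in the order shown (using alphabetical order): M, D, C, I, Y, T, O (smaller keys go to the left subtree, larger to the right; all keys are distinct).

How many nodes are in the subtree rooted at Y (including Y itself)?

3

M: root
D: left child of M (depth 1)
C: left child of D (depth 2)
I: right child of D (depth 2)
Y: right child of M (depth 1)
T: left child of Y (depth 2)
O: left child of T (depth 3)

Subtree rooted at Y contains: Y, T, O — 3 nodes.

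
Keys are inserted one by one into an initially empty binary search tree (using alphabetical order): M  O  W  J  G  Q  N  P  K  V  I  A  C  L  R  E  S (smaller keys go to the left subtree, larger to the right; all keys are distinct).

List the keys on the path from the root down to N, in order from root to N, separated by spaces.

M O N

Insert M: tree is empty, so M becomes the root.
Insert O: O > M → go right. Place as right child of M.
Insert W: W > M → go right; W > O → go right. Place as right child of O.
Insert J: J < M → go left. Place as left child of M.
Insert G: G < M → go left; G < J → go left. Place as left child of J.
Insert Q: Q > M → go right; Q > O → go right; Q < W → go left. Place as left child of W.
Insert N: N > M → go right; N < O → go left. Place as left child of O.
Insert P: P > M → go right; P > O → go right; P < W → go left; P < Q → go left. Place as left child of Q.
Insert K: K < M → go left; K > J → go right. Place as right child of J.
Insert V: V > M → go right; V > O → go right; V < W → go left; V > Q → go right. Place as right child of Q.
Insert I: I < M → go left; I < J → go left; I > G → go right. Place as right child of G.
Insert A: A < M → go left; A < J → go left; A < G → go left. Place as left child of G.
Insert C: C < M → go left; C < J → go left; C < G → go left; C > A → go right. Place as right child of A.
Insert L: L < M → go left; L > J → go right; L > K → go right. Place as right child of K.
Insert R: R > M → go right; R > O → go right; R < W → go left; R > Q → go right; R < V → go left. Place as left child of V.
Insert E: E < M → go left; E < J → go left; E < G → go left; E > A → go right; E > C → go right. Place as right child of C.
Insert S: S > M → go right; S > O → go right; S < W → go left; S > Q → go right; S < V → go left; S > R → go right. Place as right child of R.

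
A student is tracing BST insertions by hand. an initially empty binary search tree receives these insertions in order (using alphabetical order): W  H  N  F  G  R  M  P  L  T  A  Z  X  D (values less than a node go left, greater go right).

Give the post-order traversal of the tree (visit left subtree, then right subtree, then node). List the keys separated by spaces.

D A G F L M P T R N H X Z W

Insert W: tree is empty, so W becomes the root.
Insert H: H < W → go left. Place as left child of W.
Insert N: N < W → go left; N > H → go right. Place as right child of H.
Insert F: F < W → go left; F < H → go left. Place as left child of H.
Insert G: G < W → go left; G < H → go left; G > F → go right. Place as right child of F.
Insert R: R < W → go left; R > H → go right; R > N → go right. Place as right child of N.
Insert M: M < W → go left; M > H → go right; M < N → go left. Place as left child of N.
Insert P: P < W → go left; P > H → go right; P > N → go right; P < R → go left. Place as left child of R.
Insert L: L < W → go left; L > H → go right; L < N → go left; L < M → go left. Place as left child of M.
Insert T: T < W → go left; T > H → go right; T > N → go right; T > R → go right. Place as right child of R.
Insert A: A < W → go left; A < H → go left; A < F → go left. Place as left child of F.
Insert Z: Z > W → go right. Place as right child of W.
Insert X: X > W → go right; X < Z → go left. Place as left child of Z.
Insert D: D < W → go left; D < H → go left; D < F → go left; D > A → go right. Place as right child of A.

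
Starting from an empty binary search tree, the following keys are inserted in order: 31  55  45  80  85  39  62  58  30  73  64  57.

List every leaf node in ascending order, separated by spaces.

30 39 57 64 85

31: root
55: right child of 31 (depth 1)
45: left child of 55 (depth 2)
80: right child of 55 (depth 2)
85: right child of 80 (depth 3)
39: left child of 45 (depth 3)
62: left child of 80 (depth 3)
58: left child of 62 (depth 4)
30: left child of 31 (depth 1)
73: right child of 62 (depth 4)
64: left child of 73 (depth 5)
57: left child of 58 (depth 5)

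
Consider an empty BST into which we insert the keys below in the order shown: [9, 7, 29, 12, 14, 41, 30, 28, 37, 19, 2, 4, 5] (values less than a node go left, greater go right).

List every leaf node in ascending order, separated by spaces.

Resulting structure (node: left, right):
  9: L=7, R=29
  7: L=2, R=–
  29: L=12, R=41
  12: L=–, R=14
  14: L=–, R=28
  41: L=30, R=–
  30: L=–, R=37
  28: L=19, R=–
  37: L=–, R=–
  19: L=–, R=–
  2: L=–, R=4
  4: L=–, R=5
  5: L=–, R=–

5 19 37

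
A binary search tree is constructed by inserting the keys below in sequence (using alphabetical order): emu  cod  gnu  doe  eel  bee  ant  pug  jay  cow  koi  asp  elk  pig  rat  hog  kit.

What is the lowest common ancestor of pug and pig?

Insert emu: tree is empty, so emu becomes the root.
Insert cod: cod < emu → go left. Place as left child of emu.
Insert gnu: gnu > emu → go right. Place as right child of emu.
Insert doe: doe < emu → go left; doe > cod → go right. Place as right child of cod.
Insert eel: eel < emu → go left; eel > cod → go right; eel > doe → go right. Place as right child of doe.
Insert bee: bee < emu → go left; bee < cod → go left. Place as left child of cod.
Insert ant: ant < emu → go left; ant < cod → go left; ant < bee → go left. Place as left child of bee.
Insert pug: pug > emu → go right; pug > gnu → go right. Place as right child of gnu.
Insert jay: jay > emu → go right; jay > gnu → go right; jay < pug → go left. Place as left child of pug.
Insert cow: cow < emu → go left; cow > cod → go right; cow < doe → go left. Place as left child of doe.
Insert koi: koi > emu → go right; koi > gnu → go right; koi < pug → go left; koi > jay → go right. Place as right child of jay.
Insert asp: asp < emu → go left; asp < cod → go left; asp < bee → go left; asp > ant → go right. Place as right child of ant.
Insert elk: elk < emu → go left; elk > cod → go right; elk > doe → go right; elk > eel → go right. Place as right child of eel.
Insert pig: pig > emu → go right; pig > gnu → go right; pig < pug → go left; pig > jay → go right; pig > koi → go right. Place as right child of koi.
Insert rat: rat > emu → go right; rat > gnu → go right; rat > pug → go right. Place as right child of pug.
Insert hog: hog > emu → go right; hog > gnu → go right; hog < pug → go left; hog < jay → go left. Place as left child of jay.
Insert kit: kit > emu → go right; kit > gnu → go right; kit < pug → go left; kit > jay → go right; kit < koi → go left. Place as left child of koi.

Path to pug: emu → gnu → pug
Path to pig: emu → gnu → pug → jay → koi → pig
pug lies on both paths and is an ancestor of the other node.

pug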